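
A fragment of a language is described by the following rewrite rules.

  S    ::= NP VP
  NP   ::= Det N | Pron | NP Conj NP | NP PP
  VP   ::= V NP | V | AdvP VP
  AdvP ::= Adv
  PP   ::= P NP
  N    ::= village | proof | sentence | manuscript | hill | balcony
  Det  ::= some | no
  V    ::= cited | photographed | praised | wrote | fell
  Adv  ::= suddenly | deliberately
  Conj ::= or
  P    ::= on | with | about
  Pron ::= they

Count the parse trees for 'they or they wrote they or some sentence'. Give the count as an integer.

[S [NP [NP [Pron they]] [Conj or] [NP [Pron they]]] [VP [V wrote] [NP [NP [Pron they]] [Conj or] [NP [Det some] [N sentence]]]]]
No rule offers an alternative attachment or grouping for any span, so this is the only derivation.

1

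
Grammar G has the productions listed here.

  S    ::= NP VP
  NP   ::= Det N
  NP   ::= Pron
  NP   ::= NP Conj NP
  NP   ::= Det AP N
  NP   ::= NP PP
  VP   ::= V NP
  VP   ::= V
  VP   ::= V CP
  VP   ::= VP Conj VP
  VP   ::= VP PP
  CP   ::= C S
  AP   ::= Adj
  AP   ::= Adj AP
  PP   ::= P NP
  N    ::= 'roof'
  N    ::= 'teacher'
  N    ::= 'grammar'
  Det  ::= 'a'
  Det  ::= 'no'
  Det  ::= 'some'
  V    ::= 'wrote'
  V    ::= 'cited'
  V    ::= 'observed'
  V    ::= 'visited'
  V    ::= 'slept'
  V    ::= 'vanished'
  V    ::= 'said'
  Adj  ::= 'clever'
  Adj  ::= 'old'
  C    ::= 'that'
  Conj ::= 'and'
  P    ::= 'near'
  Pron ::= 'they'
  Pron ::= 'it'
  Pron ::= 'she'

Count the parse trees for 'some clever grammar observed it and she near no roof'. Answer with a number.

3

Two of the 3 distinct bracketings:
[S [NP [Det some] [AP [Adj clever]] [N grammar]] [VP [V observed] [NP [NP [Pron it]] [Conj and] [NP [NP [Pron she]] [PP [P near] [NP [Det no] [N roof]]]]]]]
[S [NP [Det some] [AP [Adj clever]] [N grammar]] [VP [V observed] [NP [NP [NP [Pron it]] [Conj and] [NP [Pron she]]] [PP [P near] [NP [Det no] [N roof]]]]]]
The trees differ in how a recursive rule is bracketed over the same span.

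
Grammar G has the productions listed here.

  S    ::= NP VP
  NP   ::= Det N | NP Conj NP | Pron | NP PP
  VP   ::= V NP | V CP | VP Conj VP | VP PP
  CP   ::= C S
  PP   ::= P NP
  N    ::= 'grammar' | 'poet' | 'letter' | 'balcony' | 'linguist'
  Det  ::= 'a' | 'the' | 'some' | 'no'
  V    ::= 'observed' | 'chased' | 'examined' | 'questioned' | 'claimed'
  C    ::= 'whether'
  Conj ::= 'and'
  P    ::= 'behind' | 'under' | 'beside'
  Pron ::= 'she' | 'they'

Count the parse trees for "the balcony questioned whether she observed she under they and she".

Two of the 4 distinct bracketings:
[S [NP [Det the] [N balcony]] [VP [V questioned] [CP [C whether] [S [NP [Pron she]] [VP [V observed] [NP [NP [NP [Pron she]] [PP [P under] [NP [Pron they]]]] [Conj and] [NP [Pron she]]]]]]]]
[S [NP [Det the] [N balcony]] [VP [V questioned] [CP [C whether] [S [NP [Pron she]] [VP [V observed] [NP [NP [Pron she]] [PP [P under] [NP [NP [Pron they]] [Conj and] [NP [Pron she]]]]]]]]]]
The trees differ in how a recursive rule is bracketed over the same span.

4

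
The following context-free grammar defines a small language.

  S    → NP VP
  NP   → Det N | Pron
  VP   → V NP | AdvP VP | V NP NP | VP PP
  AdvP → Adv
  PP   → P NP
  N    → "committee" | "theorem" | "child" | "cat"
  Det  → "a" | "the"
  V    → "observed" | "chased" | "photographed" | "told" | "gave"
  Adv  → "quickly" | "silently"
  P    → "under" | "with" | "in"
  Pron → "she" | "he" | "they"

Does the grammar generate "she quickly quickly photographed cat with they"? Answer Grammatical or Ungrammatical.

Ungrammatical

A V word can never sit immediately before an N word in any string this grammar generates, so the substring 'photographed cat' rules out a derivation.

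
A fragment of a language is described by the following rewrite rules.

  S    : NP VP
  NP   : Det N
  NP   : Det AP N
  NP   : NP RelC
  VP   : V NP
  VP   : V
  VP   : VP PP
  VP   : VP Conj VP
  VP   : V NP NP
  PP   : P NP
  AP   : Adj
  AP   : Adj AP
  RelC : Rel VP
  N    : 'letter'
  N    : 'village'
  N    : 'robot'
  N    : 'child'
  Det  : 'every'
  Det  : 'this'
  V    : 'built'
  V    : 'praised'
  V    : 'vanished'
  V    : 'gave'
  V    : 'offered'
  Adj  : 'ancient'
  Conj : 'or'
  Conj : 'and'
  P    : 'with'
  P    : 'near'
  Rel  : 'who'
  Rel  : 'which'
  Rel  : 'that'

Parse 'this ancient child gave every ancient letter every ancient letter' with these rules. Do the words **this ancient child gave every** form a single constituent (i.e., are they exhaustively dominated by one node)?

[S [NP [Det this] [AP [Adj ancient]] [N child]] [VP [V gave] [NP [Det every] [AP [Adj ancient]] [N letter]] [NP [Det every] [AP [Adj ancient]] [N letter]]]]
The smallest constituent containing 'this ancient child gave every' is the S spanning 'this ancient child gave every ancient letter every ancient letter'; no single node in the tree dominates exactly the given words.

No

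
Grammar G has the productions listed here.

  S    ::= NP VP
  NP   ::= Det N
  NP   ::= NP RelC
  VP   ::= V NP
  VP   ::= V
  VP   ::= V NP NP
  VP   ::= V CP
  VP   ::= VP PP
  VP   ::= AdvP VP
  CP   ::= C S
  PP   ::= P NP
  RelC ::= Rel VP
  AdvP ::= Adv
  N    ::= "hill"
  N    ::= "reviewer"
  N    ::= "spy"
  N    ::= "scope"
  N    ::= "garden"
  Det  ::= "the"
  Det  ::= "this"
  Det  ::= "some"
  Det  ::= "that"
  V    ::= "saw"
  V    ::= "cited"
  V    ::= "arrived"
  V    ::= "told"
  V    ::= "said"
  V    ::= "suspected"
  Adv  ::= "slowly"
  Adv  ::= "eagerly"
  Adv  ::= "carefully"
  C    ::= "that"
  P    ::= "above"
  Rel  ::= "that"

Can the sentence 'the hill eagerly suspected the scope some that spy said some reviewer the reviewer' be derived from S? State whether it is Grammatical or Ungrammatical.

A Det word can never sit immediately before a C/Det/Rel word in any string this grammar generates, so the substring 'some that' rules out a derivation.

Ungrammatical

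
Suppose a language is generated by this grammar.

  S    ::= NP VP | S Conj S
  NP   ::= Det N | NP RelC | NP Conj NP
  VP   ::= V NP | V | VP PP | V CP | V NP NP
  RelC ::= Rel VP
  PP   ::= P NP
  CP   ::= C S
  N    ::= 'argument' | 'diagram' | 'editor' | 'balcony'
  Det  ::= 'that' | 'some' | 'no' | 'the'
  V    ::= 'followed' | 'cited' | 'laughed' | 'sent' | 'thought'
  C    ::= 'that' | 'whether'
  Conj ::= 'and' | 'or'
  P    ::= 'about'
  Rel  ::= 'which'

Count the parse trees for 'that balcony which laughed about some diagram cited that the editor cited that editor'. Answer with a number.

[S [NP [NP [Det that] [N balcony]] [RelC [Rel which] [VP [VP [V laughed]] [PP [P about] [NP [Det some] [N diagram]]]]]] [VP [V cited] [CP [C that] [S [NP [Det the] [N editor]] [VP [V cited] [NP [Det that] [N editor]]]]]]]
No rule offers an alternative attachment or grouping for any span, so this is the only derivation.

1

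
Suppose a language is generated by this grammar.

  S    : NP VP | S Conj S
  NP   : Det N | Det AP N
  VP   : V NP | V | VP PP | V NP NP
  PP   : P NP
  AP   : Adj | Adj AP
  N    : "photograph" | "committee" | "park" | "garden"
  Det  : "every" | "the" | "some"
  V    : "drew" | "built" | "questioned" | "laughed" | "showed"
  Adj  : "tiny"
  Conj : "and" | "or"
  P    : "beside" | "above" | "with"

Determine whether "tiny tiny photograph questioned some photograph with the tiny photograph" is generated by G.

For S → NP VP, no prefix of the string parses as an NP. The alternative S rule S → S Conj S likewise has no satisfying split.

Ungrammatical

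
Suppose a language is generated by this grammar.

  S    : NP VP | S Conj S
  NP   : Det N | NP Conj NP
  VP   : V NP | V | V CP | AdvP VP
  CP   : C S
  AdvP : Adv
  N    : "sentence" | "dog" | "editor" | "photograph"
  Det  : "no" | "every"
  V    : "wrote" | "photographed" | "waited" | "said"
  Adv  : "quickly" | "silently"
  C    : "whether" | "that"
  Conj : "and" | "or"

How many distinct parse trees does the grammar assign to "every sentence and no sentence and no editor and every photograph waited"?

5

Two of the 5 distinct bracketings:
[S [NP [NP [Det every] [N sentence]] [Conj and] [NP [NP [Det no] [N sentence]] [Conj and] [NP [NP [Det no] [N editor]] [Conj and] [NP [Det every] [N photograph]]]]] [VP [V waited]]]
[S [NP [NP [Det every] [N sentence]] [Conj and] [NP [NP [NP [Det no] [N sentence]] [Conj and] [NP [Det no] [N editor]]] [Conj and] [NP [Det every] [N photograph]]]] [VP [V waited]]]
The trees differ in how a recursive rule is bracketed over the same span.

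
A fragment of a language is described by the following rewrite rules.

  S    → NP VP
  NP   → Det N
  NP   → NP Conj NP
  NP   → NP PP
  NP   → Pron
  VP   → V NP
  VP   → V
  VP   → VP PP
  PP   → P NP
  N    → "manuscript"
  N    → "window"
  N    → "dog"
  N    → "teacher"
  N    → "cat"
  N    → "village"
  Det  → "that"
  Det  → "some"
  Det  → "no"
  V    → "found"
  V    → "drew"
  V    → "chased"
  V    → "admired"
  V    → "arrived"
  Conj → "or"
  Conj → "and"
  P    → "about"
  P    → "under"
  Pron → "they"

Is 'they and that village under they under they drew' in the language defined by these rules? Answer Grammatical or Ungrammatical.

S
  NP
    NP
      Pron: they
    Conj: and
    NP
      NP
        Det: that
        N: village
      PP
        P: under
        NP
          NP
            Pron: they
          PP
            P: under
            NP
              Pron: they
  VP
    V: drew
The bracketing above is licensed at every node by one of the given productions, with S at the root.

Grammatical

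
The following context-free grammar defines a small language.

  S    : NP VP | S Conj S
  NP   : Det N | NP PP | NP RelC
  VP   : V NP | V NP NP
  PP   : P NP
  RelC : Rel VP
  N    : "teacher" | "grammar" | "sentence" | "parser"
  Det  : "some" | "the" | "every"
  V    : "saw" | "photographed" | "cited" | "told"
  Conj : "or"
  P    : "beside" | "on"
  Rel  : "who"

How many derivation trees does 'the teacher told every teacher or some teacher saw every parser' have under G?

1

[S [S [NP [Det the] [N teacher]] [VP [V told] [NP [Det every] [N teacher]]]] [Conj or] [S [NP [Det some] [N teacher]] [VP [V saw] [NP [Det every] [N parser]]]]]
No rule offers an alternative attachment or grouping for any span, so this is the only derivation.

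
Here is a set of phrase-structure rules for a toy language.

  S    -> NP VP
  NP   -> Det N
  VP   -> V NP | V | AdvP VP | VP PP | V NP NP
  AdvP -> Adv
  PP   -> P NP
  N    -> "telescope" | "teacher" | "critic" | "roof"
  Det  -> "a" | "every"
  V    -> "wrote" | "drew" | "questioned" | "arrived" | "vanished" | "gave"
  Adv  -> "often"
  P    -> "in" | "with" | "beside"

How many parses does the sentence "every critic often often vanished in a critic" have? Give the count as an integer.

3

Two of the 3 distinct bracketings:
[S [NP [Det every] [N critic]] [VP [AdvP [Adv often]] [VP [AdvP [Adv often]] [VP [VP [V vanished]] [PP [P in] [NP [Det a] [N critic]]]]]]]
[S [NP [Det every] [N critic]] [VP [AdvP [Adv often]] [VP [VP [AdvP [Adv often]] [VP [V vanished]]] [PP [P in] [NP [Det a] [N critic]]]]]]
The trees differ in how a recursive rule is bracketed over the same span.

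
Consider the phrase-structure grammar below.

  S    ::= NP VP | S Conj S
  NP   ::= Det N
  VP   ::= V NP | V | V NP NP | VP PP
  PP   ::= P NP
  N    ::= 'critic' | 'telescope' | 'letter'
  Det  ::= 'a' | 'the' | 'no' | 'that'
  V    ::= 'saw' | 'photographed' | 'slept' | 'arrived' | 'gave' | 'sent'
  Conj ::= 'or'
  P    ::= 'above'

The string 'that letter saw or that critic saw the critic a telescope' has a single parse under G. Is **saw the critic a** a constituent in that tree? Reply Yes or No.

No

[S [S [NP [Det that] [N letter]] [VP [V saw]]] [Conj or] [S [NP [Det that] [N critic]] [VP [V saw] [NP [Det the] [N critic]] [NP [Det a] [N telescope]]]]]
The smallest constituent containing 'saw the critic a' is the VP spanning 'saw the critic a telescope'; no single node in the tree dominates exactly the given words.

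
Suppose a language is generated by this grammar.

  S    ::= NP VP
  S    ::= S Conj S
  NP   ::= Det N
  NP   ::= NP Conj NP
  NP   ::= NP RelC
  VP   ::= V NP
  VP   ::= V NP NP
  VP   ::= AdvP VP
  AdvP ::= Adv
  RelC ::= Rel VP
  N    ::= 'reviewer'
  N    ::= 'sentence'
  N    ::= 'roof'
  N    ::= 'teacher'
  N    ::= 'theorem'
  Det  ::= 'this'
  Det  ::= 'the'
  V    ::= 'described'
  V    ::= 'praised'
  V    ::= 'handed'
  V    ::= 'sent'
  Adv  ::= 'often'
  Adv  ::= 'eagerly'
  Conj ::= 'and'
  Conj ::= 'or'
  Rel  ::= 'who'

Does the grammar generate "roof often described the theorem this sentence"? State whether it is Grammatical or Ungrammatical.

For S → NP VP, no prefix of the string parses as an NP. The alternative S rule S → S Conj S likewise has no satisfying split.

Ungrammatical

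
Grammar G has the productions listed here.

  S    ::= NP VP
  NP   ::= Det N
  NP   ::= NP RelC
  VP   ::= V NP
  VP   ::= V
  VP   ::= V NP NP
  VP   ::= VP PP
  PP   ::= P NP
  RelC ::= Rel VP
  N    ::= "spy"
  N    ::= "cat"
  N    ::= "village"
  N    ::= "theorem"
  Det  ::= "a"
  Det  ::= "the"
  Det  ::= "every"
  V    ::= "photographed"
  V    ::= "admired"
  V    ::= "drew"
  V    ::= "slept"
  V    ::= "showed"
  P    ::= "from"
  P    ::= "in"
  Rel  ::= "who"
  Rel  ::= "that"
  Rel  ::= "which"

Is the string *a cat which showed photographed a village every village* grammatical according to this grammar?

S
  NP
    NP
      Det: a
      N: cat
    RelC
      Rel: which
      VP
        V: showed
  VP
    V: photographed
    NP
      Det: a
      N: village
    NP
      Det: every
      N: village
Each bracket corresponds to one application of a listed rule, so the string is derivable from S.

Grammatical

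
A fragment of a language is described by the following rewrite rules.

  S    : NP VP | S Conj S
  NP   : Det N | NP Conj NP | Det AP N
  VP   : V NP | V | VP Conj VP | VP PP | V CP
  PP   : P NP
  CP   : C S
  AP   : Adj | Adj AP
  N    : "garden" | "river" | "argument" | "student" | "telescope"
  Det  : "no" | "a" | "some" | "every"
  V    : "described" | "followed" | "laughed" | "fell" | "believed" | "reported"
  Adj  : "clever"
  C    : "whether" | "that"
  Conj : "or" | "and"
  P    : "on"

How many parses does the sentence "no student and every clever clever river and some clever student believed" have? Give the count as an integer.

The two bracketings:
[S [NP [NP [Det no] [N student]] [Conj and] [NP [NP [Det every] [AP [Adj clever] [AP [Adj clever]]] [N river]] [Conj and] [NP [Det some] [AP [Adj clever]] [N student]]]] [VP [V believed]]]
[S [NP [NP [NP [Det no] [N student]] [Conj and] [NP [Det every] [AP [Adj clever] [AP [Adj clever]]] [N river]]] [Conj and] [NP [Det some] [AP [Adj clever]] [N student]]] [VP [V believed]]]
The trees differ in how a recursive rule is bracketed over the same span.

2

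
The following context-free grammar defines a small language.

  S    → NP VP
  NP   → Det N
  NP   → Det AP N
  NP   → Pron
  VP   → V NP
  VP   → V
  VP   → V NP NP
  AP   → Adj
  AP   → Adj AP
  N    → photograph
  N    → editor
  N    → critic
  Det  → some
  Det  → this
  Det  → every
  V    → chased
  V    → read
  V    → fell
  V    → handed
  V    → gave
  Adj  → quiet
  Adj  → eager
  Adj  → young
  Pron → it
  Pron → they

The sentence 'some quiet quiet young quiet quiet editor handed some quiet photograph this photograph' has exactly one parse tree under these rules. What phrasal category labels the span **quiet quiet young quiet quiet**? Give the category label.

S
  NP
    Det: some
    AP
      Adj: quiet
      AP
        Adj: quiet
        AP
          Adj: young
          AP
            Adj: quiet
            AP
              Adj: quiet
    N: editor
  VP
    V: handed
    NP
      Det: some
      AP
        Adj: quiet
      N: photograph
    NP
      Det: this
      N: photograph
The span 'quiet quiet young quiet quiet' is the AP node built by AP → Adj AP.

AP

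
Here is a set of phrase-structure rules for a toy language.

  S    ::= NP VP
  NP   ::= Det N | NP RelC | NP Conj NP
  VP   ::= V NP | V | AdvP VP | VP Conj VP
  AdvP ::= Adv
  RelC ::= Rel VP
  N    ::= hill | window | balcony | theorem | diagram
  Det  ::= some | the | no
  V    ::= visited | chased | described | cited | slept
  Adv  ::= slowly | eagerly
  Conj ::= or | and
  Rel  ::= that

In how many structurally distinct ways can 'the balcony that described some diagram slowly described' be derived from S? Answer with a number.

1

[S [NP [NP [Det the] [N balcony]] [RelC [Rel that] [VP [V described] [NP [Det some] [N diagram]]]]] [VP [AdvP [Adv slowly]] [VP [V described]]]]
No rule offers an alternative attachment or grouping for any span, so this is the only derivation.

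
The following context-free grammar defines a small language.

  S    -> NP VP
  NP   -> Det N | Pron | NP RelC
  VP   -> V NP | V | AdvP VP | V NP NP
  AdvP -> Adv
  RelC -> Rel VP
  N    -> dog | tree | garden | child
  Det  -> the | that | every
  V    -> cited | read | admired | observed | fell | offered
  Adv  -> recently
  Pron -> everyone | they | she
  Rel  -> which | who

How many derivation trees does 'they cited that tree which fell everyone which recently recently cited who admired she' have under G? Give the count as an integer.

8

Two of the 8 distinct bracketings:
[S [NP [Pron they]] [VP [V cited] [NP [NP [Det that] [N tree]] [RelC [Rel which] [VP [V fell] [NP [NP [NP [Pron everyone]] [RelC [Rel which] [VP [AdvP [Adv recently]] [VP [AdvP [Adv recently]] [VP [V cited]]]]]] [RelC [Rel who] [VP [V admired] [NP [Pron she]]]]]]]]]]
[S [NP [Pron they]] [VP [V cited] [NP [NP [Det that] [N tree]] [RelC [Rel which] [VP [V fell] [NP [NP [NP [Pron everyone]] [RelC [Rel which] [VP [AdvP [Adv recently]] [VP [AdvP [Adv recently]] [VP [V cited]]]]]] [RelC [Rel who] [VP [V admired]]]] [NP [Pron she]]]]]]]
The difference turns on whether VP → V NP NP is used at the relevant span, versus an alternative expansion of VP.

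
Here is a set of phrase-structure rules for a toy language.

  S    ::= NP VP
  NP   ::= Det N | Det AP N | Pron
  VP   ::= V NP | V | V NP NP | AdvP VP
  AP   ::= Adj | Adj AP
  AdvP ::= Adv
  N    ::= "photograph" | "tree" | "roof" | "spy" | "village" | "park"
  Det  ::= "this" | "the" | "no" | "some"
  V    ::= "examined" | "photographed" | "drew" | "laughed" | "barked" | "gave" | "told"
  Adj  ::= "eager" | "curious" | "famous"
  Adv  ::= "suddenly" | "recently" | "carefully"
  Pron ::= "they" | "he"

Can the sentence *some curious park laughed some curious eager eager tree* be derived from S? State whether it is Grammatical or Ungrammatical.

S
  NP
    Det: some
    AP
      Adj: curious
    N: park
  VP
    V: laughed
    NP
      Det: some
      AP
        Adj: curious
        AP
          Adj: eager
          AP
            Adj: eager
      N: tree
The bracketing above is licensed at every node by one of the given productions, with S at the root.

Grammatical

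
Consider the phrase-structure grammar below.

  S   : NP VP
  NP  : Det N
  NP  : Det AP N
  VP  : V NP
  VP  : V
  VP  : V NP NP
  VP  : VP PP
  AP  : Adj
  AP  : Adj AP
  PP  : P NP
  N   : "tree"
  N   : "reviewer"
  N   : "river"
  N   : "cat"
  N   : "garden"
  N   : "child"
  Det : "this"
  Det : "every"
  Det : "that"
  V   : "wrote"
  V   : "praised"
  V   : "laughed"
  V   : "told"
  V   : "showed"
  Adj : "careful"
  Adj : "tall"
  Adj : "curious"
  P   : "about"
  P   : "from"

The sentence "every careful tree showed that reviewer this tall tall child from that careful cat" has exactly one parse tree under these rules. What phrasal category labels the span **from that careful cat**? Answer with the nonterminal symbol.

S
  NP
    Det: every
    AP
      Adj: careful
    N: tree
  VP
    VP
      V: showed
      NP
        Det: that
        N: reviewer
      NP
        Det: this
        AP
          Adj: tall
          AP
            Adj: tall
        N: child
    PP
      P: from
      NP
        Det: that
        AP
          Adj: careful
        N: cat
The span 'from that careful cat' is the PP node built by PP → P NP.

PP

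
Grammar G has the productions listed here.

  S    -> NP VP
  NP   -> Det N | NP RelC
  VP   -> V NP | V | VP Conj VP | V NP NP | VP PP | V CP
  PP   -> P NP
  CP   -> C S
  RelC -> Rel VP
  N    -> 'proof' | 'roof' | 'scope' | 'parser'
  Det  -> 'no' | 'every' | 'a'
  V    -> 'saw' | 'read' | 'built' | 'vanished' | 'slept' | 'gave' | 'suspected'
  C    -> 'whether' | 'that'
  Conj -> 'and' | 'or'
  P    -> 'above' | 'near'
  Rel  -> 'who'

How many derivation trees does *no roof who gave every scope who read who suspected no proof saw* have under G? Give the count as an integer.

4

Two of the 4 distinct bracketings:
[S [NP [NP [Det no] [N roof]] [RelC [Rel who] [VP [V gave] [NP [NP [NP [Det every] [N scope]] [RelC [Rel who] [VP [V read]]]] [RelC [Rel who] [VP [V suspected] [NP [Det no] [N proof]]]]]]]] [VP [V saw]]]
[S [NP [NP [Det no] [N roof]] [RelC [Rel who] [VP [V gave] [NP [NP [NP [Det every] [N scope]] [RelC [Rel who] [VP [V read]]]] [RelC [Rel who] [VP [V suspected]]]] [NP [Det no] [N proof]]]]] [VP [V saw]]]
The difference turns on whether VP → V NP is used at the relevant span, versus an alternative expansion of VP.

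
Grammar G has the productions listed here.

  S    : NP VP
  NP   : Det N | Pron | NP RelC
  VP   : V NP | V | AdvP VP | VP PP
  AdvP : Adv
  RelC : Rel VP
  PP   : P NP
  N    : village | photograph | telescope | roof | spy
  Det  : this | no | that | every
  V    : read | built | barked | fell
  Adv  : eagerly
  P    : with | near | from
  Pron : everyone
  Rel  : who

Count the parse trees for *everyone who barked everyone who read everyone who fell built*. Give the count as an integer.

Two of the 5 distinct bracketings:
[S [NP [NP [Pron everyone]] [RelC [Rel who] [VP [V barked] [NP [NP [Pron everyone]] [RelC [Rel who] [VP [V read] [NP [NP [Pron everyone]] [RelC [Rel who] [VP [V fell]]]]]]]]]] [VP [V built]]]
[S [NP [NP [Pron everyone]] [RelC [Rel who] [VP [V barked] [NP [NP [NP [Pron everyone]] [RelC [Rel who] [VP [V read] [NP [Pron everyone]]]]] [RelC [Rel who] [VP [V fell]]]]]]] [VP [V built]]]
The trees differ in how a recursive rule is bracketed over the same span.

5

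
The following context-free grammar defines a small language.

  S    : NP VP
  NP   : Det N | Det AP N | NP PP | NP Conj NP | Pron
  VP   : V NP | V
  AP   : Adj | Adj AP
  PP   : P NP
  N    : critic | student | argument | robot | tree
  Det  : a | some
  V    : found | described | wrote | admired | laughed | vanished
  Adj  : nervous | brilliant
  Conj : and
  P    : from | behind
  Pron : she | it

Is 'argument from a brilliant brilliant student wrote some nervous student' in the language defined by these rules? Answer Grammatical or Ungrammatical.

For S → NP VP, no prefix of the string parses as an NP.

Ungrammatical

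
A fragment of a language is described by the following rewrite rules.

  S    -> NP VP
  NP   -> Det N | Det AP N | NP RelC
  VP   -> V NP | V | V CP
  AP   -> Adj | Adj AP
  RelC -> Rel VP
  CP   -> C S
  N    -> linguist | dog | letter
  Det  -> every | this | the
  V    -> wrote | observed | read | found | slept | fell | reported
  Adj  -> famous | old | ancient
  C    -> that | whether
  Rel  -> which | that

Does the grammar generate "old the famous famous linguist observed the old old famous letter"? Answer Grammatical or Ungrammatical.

Ungrammatical

An Adj word can never sit immediately before a Det word in any string this grammar generates, so the substring 'old the' rules out a derivation.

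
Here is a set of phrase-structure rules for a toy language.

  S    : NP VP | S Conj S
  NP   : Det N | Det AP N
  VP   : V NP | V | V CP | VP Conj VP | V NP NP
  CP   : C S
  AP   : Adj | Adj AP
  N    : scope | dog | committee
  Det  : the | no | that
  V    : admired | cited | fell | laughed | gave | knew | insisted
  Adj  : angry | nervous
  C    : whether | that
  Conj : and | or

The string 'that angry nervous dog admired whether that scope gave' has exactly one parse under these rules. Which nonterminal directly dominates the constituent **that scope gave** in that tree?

S
  NP
    Det: that
    AP
      Adj: angry
      AP
        Adj: nervous
    N: dog
  VP
    V: admired
    CP
      C: whether
      S
        NP
          Det: that
          N: scope
        VP
          V: gave
The span 'that scope gave' is the S node built by S → NP VP.
Its mother is the CP built by CP → C S.

CP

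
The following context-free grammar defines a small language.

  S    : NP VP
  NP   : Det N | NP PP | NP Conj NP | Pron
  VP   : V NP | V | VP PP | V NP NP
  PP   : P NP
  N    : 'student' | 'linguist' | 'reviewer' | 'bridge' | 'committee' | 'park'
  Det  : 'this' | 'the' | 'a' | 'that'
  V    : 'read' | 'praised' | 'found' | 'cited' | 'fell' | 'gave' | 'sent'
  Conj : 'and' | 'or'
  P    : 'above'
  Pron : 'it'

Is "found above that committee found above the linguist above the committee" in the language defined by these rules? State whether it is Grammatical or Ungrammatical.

Ungrammatical

For S → NP VP, no prefix of the string parses as an NP.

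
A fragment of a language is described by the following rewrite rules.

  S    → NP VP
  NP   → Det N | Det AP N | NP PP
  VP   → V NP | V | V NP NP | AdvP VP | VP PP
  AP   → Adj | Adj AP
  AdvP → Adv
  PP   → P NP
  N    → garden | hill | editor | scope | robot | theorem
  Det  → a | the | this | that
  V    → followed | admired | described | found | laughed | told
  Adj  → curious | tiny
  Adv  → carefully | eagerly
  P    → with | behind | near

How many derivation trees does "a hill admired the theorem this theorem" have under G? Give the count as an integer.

1

[S [NP [Det a] [N hill]] [VP [V admired] [NP [Det the] [N theorem]] [NP [Det this] [N theorem]]]]
No rule offers an alternative attachment or grouping for any span, so this is the only derivation.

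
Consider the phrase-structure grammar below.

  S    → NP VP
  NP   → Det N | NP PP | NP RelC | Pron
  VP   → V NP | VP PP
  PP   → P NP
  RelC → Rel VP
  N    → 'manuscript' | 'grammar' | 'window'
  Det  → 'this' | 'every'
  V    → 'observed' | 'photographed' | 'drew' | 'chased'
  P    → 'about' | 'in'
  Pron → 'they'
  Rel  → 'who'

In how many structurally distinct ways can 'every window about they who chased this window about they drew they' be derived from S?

Two of the 7 distinct bracketings:
[S [NP [NP [Det every] [N window]] [PP [P about] [NP [NP [NP [Pron they]] [RelC [Rel who] [VP [V chased] [NP [Det this] [N window]]]]] [PP [P about] [NP [Pron they]]]]]] [VP [V drew] [NP [Pron they]]]]
[S [NP [NP [Det every] [N window]] [PP [P about] [NP [NP [Pron they]] [RelC [Rel who] [VP [V chased] [NP [NP [Det this] [N window]] [PP [P about] [NP [Pron they]]]]]]]]] [VP [V drew] [NP [Pron they]]]]
The trees differ in how a recursive rule is bracketed over the same span.

7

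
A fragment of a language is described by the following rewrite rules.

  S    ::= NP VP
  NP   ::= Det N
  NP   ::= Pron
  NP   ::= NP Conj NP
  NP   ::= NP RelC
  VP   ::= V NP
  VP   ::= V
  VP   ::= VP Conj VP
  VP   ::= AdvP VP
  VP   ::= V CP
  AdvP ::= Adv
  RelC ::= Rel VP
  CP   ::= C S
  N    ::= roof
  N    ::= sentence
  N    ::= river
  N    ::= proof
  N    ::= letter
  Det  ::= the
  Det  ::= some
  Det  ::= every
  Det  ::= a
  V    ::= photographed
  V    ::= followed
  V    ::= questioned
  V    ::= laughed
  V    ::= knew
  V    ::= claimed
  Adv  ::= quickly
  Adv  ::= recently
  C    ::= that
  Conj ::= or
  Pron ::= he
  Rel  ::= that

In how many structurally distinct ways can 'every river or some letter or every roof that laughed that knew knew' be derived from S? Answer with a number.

9

Two of the 9 distinct bracketings:
[S [NP [NP [Det every] [N river]] [Conj or] [NP [NP [Det some] [N letter]] [Conj or] [NP [NP [NP [Det every] [N roof]] [RelC [Rel that] [VP [V laughed]]]] [RelC [Rel that] [VP [V knew]]]]]] [VP [V knew]]]
[S [NP [NP [Det every] [N river]] [Conj or] [NP [NP [NP [Det some] [N letter]] [Conj or] [NP [NP [Det every] [N roof]] [RelC [Rel that] [VP [V laughed]]]]] [RelC [Rel that] [VP [V knew]]]]] [VP [V knew]]]
The trees differ in how a recursive rule is bracketed over the same span.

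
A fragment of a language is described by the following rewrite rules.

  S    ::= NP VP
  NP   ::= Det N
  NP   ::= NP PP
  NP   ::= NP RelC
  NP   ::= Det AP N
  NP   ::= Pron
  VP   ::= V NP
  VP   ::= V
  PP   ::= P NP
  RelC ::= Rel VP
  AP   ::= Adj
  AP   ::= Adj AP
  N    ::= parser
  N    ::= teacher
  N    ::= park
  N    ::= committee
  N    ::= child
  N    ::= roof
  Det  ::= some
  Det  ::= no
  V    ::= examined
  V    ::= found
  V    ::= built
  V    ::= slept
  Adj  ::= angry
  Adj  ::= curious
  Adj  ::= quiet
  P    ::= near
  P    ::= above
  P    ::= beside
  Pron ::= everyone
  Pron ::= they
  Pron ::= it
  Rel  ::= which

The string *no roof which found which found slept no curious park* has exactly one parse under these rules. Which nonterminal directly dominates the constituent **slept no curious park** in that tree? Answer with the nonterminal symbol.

S
  NP
    NP
      NP
        Det: no
        N: roof
      RelC
        Rel: which
        VP
          V: found
    RelC
      Rel: which
      VP
        V: found
  VP
    V: slept
    NP
      Det: no
      AP
        Adj: curious
      N: park
The span 'slept no curious park' is the VP node built by VP → V NP.
Its mother is the S built by S → NP VP.

S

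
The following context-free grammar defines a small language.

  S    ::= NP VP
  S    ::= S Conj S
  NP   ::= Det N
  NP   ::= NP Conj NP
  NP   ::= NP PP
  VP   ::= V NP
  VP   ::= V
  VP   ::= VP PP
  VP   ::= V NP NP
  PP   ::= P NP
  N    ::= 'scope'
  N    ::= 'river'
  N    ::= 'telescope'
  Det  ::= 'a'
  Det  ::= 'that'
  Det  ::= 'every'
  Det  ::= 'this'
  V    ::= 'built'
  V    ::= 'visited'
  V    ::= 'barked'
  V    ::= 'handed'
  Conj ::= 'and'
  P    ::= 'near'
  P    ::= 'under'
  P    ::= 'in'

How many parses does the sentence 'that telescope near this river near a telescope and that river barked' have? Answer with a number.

Two of the 5 distinct bracketings:
[S [NP [NP [NP [Det that] [N telescope]] [PP [P near] [NP [NP [Det this] [N river]] [PP [P near] [NP [Det a] [N telescope]]]]]] [Conj and] [NP [Det that] [N river]]] [VP [V barked]]]
[S [NP [NP [NP [NP [Det that] [N telescope]] [PP [P near] [NP [Det this] [N river]]]] [PP [P near] [NP [Det a] [N telescope]]]] [Conj and] [NP [Det that] [N river]]] [VP [V barked]]]
The trees differ in how a recursive rule is bracketed over the same span.

5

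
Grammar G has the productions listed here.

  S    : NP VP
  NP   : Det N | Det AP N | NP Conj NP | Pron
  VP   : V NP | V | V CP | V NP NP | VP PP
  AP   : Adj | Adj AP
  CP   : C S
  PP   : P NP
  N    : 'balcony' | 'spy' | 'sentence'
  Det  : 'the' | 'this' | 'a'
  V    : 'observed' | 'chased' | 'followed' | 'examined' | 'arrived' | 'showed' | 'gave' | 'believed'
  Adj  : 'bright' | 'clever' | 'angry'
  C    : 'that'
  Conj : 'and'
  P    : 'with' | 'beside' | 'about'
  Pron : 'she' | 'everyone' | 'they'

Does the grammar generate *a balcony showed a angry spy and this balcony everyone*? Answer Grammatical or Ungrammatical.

Grammatical

S
  NP
    Det: a
    N: balcony
  VP
    V: showed
    NP
      NP
        Det: a
        AP
          Adj: angry
        N: spy
      Conj: and
      NP
        Det: this
        N: balcony
    NP
      Pron: everyone
Each bracket corresponds to one application of a listed rule, so the string is derivable from S.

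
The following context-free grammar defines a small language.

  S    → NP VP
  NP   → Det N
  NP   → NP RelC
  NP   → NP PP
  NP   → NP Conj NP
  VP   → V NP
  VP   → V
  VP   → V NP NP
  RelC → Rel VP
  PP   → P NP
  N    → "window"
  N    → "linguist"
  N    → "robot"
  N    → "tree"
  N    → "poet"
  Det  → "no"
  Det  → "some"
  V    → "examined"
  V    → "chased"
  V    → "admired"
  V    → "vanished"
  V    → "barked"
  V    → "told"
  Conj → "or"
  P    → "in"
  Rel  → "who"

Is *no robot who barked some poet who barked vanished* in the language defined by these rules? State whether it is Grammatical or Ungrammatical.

S
  NP
    NP
      Det: no
      N: robot
    RelC
      Rel: who
      VP
        V: barked
        NP
          NP
            Det: some
            N: poet
          RelC
            Rel: who
            VP
              V: barked
  VP
    V: vanished
Each bracket corresponds to one application of a listed rule, so the string is derivable from S.

Grammatical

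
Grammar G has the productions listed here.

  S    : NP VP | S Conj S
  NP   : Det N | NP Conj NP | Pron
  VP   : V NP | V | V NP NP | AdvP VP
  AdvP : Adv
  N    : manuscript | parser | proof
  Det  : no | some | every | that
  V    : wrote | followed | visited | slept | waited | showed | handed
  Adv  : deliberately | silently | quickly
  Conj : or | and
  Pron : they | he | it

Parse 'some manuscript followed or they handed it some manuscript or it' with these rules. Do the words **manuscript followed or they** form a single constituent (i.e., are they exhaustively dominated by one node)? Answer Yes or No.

[S [S [NP [Det some] [N manuscript]] [VP [V followed]]] [Conj or] [S [NP [Pron they]] [VP [V handed] [NP [Pron it]] [NP [NP [Det some] [N manuscript]] [Conj or] [NP [Pron it]]]]]]
The smallest constituent containing 'manuscript followed or they' is the S spanning 'some manuscript followed or they handed it some manuscript or it'; no single node in the tree dominates exactly the given words.

No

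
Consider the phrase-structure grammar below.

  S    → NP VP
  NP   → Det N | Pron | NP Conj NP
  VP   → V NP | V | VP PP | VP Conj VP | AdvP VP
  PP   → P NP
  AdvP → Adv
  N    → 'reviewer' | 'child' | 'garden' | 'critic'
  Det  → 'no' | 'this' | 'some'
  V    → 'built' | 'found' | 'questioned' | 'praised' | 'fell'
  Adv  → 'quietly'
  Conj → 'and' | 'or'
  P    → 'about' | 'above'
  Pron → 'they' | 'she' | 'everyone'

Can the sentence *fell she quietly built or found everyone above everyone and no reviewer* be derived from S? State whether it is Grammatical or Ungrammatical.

For S → NP VP, no prefix of the string parses as an NP.

Ungrammatical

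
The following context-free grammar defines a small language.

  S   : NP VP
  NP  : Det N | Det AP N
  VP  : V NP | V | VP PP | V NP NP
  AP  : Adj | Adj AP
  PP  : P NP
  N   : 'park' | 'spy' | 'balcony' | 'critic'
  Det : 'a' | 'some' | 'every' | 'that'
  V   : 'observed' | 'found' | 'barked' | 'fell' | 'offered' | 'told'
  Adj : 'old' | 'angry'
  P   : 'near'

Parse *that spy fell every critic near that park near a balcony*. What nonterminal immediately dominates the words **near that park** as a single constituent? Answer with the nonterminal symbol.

PP

[S [NP [Det that] [N spy]] [VP [VP [VP [V fell] [NP [Det every] [N critic]]] [PP [P near] [NP [Det that] [N park]]]] [PP [P near] [NP [Det a] [N balcony]]]]]
The span 'near that park' is the PP node built by PP → P NP.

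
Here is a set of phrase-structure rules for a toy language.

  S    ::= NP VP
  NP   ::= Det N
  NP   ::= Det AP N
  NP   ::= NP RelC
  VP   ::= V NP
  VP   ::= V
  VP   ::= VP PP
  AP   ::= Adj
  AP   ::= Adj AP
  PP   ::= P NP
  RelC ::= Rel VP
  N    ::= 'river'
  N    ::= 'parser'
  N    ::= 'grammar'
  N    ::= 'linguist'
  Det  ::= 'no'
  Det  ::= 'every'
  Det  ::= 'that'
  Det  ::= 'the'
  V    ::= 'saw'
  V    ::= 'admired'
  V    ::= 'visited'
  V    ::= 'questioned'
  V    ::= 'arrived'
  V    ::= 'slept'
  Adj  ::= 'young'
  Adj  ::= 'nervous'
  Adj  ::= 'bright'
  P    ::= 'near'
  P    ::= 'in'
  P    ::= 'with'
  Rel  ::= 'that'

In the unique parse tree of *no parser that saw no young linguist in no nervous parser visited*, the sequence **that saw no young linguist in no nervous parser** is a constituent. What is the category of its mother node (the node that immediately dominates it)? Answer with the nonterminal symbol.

S
  NP
    NP
      Det: no
      N: parser
    RelC
      Rel: that
      VP
        VP
          V: saw
          NP
            Det: no
            AP
              Adj: young
            N: linguist
        PP
          P: in
          NP
            Det: no
            AP
              Adj: nervous
            N: parser
  VP
    V: visited
The span 'that saw no young linguist in no nervous parser' is the RelC node built by RelC → Rel VP.
Its mother is the NP built by NP → NP RelC.

NP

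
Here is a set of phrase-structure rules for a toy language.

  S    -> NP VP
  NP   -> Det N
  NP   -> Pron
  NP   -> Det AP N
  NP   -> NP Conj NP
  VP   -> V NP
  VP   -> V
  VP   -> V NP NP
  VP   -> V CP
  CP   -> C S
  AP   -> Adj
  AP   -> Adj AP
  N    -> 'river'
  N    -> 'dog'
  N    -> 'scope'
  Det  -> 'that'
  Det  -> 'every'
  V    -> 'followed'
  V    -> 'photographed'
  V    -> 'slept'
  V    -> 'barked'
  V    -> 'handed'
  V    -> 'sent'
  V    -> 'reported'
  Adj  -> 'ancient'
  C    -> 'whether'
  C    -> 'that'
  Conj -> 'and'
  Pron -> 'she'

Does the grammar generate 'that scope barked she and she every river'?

Grammatical

[S [NP [Det that] [N scope]] [VP [V barked] [NP [NP [Pron she]] [Conj and] [NP [Pron she]]] [NP [Det every] [N river]]]]
Each bracket corresponds to one application of a listed rule, so the string is derivable from S.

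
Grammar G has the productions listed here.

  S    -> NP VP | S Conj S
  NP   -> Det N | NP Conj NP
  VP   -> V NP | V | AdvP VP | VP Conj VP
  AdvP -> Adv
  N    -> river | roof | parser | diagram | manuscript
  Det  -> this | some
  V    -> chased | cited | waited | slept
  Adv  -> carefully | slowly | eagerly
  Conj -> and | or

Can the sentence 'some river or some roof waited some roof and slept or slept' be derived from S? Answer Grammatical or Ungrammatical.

[S [NP [NP [Det some] [N river]] [Conj or] [NP [Det some] [N roof]]] [VP [VP [V waited] [NP [Det some] [N roof]]] [Conj and] [VP [VP [V slept]] [Conj or] [VP [V slept]]]]]
Each bracket corresponds to one application of a listed rule, so the string is derivable from S.

Grammatical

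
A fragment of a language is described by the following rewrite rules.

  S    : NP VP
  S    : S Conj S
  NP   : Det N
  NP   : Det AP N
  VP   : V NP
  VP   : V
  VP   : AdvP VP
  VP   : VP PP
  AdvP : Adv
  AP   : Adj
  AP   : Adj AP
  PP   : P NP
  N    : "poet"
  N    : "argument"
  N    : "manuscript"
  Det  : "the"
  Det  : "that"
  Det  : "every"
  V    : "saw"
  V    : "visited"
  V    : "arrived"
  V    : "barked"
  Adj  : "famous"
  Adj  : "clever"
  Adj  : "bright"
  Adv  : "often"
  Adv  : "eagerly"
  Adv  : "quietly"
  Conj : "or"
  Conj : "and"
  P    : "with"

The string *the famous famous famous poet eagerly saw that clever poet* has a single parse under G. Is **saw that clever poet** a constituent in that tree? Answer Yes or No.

[S [NP [Det the] [AP [Adj famous] [AP [Adj famous] [AP [Adj famous]]]] [N poet]] [VP [AdvP [Adv eagerly]] [VP [V saw] [NP [Det that] [AP [Adj clever]] [N poet]]]]]
The words 'saw that clever poet' are exhaustively dominated by a single VP node (built by VP → V NP), so they form a constituent.

Yes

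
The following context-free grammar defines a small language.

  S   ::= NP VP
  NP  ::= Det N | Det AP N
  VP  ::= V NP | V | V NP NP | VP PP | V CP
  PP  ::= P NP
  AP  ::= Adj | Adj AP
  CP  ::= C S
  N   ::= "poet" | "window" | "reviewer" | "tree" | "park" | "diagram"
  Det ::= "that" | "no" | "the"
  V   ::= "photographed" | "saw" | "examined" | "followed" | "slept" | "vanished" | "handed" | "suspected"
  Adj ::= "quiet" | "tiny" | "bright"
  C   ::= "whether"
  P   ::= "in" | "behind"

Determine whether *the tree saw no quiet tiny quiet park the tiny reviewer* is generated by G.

Grammatical

[S [NP [Det the] [N tree]] [VP [V saw] [NP [Det no] [AP [Adj quiet] [AP [Adj tiny] [AP [Adj quiet]]]] [N park]] [NP [Det the] [AP [Adj tiny]] [N reviewer]]]]
Every word is introduced by a lexical rule and the phrasal rules combine the resulting categories into a single S.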